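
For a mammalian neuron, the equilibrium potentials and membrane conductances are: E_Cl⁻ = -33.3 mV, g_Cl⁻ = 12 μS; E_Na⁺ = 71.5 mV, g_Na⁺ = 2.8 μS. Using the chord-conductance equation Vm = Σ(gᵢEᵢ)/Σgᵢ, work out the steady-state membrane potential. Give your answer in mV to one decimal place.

Σ gᵢEᵢ = 12·(-33.3) + 2.8·(71.5) = -199.40
Σ gᵢ = 12 + 2.8 = 14.8
Vm = -199.40 / 14.8 = -13.47 mV

-13.5 mV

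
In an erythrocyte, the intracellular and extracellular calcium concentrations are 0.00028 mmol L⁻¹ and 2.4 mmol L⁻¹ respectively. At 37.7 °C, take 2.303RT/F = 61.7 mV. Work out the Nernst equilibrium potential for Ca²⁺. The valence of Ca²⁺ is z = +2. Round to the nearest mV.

121 mV

E = (61.7/z) · log₁₀([Ca²⁺]_out/[Ca²⁺]_in) with z = +2.
= (61.7/2) · log₁₀(2.4/0.00028) = 30.85 · log₁₀(8571)
= 30.85 · (3.9331) = 121.33 mV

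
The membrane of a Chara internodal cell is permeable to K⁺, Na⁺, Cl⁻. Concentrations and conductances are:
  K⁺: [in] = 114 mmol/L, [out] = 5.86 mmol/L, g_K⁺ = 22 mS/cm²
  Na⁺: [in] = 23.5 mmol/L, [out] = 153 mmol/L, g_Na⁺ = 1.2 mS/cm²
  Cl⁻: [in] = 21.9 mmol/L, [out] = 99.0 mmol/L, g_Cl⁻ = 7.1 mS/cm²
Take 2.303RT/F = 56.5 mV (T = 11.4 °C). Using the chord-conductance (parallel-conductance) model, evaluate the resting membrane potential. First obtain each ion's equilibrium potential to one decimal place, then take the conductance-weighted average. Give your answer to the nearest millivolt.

E_K⁺ = (56.5/1)·log₁₀(5.86/114) = -72.8 mV
E_Na⁺ = (56.5/1)·log₁₀(153/23.5) = 46.0 mV
E_Cl⁻ = (56.5/-1)·log₁₀(99.0/21.9) = -37.0 mV
Vm = (Σ gᵢEᵢ)/(Σ gᵢ) = (22·-72.8 + 1.2·46.0 + 7.1·-37.0) / (22 + 1.2 + 7.1)
= -1809.10 / 30.3 = -59.71 mV

-60 mV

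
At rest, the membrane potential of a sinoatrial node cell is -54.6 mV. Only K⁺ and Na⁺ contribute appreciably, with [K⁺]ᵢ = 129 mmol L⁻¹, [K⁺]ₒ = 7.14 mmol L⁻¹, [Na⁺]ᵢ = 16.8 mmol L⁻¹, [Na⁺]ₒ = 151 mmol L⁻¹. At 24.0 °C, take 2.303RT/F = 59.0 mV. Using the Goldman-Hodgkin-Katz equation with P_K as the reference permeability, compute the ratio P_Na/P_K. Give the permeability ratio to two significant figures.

0.055

Let α = P_Na/P_K. GHK: Vm = 59.0·log₁₀[(Kₒ + α·Naₒ)/(Kᵢ + α·Naᵢ)].
10^(Vm/59.0) = 10^(-54.6/59.0) = 0.11873
So 0.11873·(Kᵢ + α·Naᵢ) = Kₒ + α·Naₒ → α = (0.11873·129.0 − 7.14) / (151.0 − 0.11873·16.8)
α = (15.32 − 7.14) / (151.0 − 1.995) = 8.177/149 = 0.05488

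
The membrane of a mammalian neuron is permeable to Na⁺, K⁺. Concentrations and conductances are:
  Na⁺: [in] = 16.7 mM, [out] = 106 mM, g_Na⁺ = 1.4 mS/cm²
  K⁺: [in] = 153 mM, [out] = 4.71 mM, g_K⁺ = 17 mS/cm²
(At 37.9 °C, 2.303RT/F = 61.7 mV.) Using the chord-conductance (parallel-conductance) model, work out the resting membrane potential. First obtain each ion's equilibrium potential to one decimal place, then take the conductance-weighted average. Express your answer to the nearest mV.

-82 mV

E_Na⁺ = (61.7/1)·log₁₀(106/16.7) = 49.5 mV
E_K⁺ = (61.7/1)·log₁₀(4.71/153) = -93.3 mV
Vm = (Σ gᵢEᵢ)/(Σ gᵢ) = (1.4·49.5 + 17·-93.3) / (1.4 + 17)
= -1516.80 / 18.4 = -82.43 mV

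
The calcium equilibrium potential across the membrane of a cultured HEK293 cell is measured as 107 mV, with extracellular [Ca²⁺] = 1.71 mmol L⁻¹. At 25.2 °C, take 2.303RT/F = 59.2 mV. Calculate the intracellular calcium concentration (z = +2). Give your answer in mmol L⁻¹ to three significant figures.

Nernst: E = (59.2/2) · log₁₀([out]/[in]), so log₁₀([out]/[in]) = 107.0 × 2 / 59.2 = 3.6149.
[out]/[in] = 10^(3.6149) = 4120.
[in] = 1.71 / 4120 = 0.0004151 mmol L⁻¹.

0.000415 mmol L⁻¹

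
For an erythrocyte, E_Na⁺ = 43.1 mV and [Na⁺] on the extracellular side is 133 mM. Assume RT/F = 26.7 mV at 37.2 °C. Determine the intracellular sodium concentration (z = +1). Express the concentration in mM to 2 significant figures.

Nernst: E = (26.7/1) · ln([out]/[in]), so ln([out]/[in]) = 43.1 × 1 / 26.7 = 1.6142.
[out]/[in] = e^(1.6142) = 5.024.
[in] = 133 / 5.024 = 26.47 mM.

26 mM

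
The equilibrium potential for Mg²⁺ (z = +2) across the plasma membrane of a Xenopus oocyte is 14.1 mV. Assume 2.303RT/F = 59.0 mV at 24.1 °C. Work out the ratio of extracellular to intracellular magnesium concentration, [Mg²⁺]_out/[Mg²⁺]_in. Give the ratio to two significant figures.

3.0

log₁₀([out]/[in]) = E·z/(59.0) = 14.1 × 2 / 59.0 = 0.4780
[out]/[in] = 10^(0.4780) = 3.006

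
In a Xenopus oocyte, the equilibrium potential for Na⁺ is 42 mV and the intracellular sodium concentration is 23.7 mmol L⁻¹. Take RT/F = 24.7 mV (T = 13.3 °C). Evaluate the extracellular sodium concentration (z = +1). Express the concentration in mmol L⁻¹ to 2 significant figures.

Nernst: E = (24.7/1) · ln([out]/[in]), so ln([out]/[in]) = 42.0 × 1 / 24.7 = 1.7004.
[out]/[in] = e^(1.7004) = 5.476.
[out] = 5.476 × 23.7 = 129.8 mmol L⁻¹.

130 mmol L⁻¹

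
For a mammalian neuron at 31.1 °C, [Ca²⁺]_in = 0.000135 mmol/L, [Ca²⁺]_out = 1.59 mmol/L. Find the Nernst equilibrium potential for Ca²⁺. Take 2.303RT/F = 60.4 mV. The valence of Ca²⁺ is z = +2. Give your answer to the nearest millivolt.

E = (60.4/z) · log₁₀([Ca²⁺]_out/[Ca²⁺]_in) with z = +2.
= (60.4/2) · log₁₀(1.59/0.000135) = 30.20 · log₁₀(1.178e+04)
= 30.20 · (4.0711) = 122.95 mV

123 mV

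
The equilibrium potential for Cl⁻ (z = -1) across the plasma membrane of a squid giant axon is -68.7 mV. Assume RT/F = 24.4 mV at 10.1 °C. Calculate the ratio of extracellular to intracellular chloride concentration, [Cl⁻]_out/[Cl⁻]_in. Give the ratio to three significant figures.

ln([out]/[in]) = E·z/(24.4) = -68.7 × -1 / 24.4 = 2.8156
[out]/[in] = e^(2.8156) = 16.7

16.7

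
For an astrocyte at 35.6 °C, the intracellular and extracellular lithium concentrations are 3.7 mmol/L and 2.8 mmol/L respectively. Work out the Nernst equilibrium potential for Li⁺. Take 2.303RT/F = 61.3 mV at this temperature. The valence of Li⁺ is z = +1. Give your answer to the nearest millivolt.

E = (61.3/z) · log₁₀([Li⁺]_out/[Li⁺]_in) with z = +1.
= (61.3/1) · log₁₀(2.8/3.7) = 61.30 · log₁₀(0.7568)
= 61.30 · (-0.1210) = -7.42 mV

-7 mV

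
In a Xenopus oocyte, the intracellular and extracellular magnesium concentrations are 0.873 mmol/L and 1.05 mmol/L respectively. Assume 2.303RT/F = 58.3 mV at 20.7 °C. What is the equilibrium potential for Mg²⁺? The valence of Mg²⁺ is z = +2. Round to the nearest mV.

2 mV

E = (58.3/z) · log₁₀([Mg²⁺]_out/[Mg²⁺]_in) with z = +2.
= (58.3/2) · log₁₀(1.05/0.873) = 29.15 · log₁₀(1.203)
= 29.15 · (0.0802) = 2.34 mV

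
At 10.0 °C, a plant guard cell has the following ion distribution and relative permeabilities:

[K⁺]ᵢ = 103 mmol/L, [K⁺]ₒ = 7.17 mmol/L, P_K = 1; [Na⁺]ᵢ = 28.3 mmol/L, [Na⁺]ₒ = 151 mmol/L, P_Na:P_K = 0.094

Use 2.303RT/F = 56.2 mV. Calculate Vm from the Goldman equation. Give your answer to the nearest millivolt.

-39 mV

Vm = 56.2 · log₁₀[(Σ P·[cation]ₒ + Σ P·[anion]ᵢ) / (Σ P·[cation]ᵢ + Σ P·[anion]ₒ)]
Numerator = 1×7.17 + 0.094×151 = 21.36
Denominator = 1×103 + 0.094×28.3 = 105.7
Vm = 56.2 · log₁₀(0.2022) = 56.2 × (-0.6942) = -39.02 mV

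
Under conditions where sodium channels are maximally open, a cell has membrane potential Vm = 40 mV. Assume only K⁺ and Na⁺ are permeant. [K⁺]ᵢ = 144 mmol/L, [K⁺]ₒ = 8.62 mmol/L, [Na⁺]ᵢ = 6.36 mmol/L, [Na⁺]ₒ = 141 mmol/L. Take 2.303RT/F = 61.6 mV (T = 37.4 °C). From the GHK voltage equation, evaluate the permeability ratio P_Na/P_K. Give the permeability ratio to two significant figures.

Let α = P_Na/P_K. GHK: Vm = 61.6·log₁₀[(Kₒ + α·Naₒ)/(Kᵢ + α·Naᵢ)].
10^(Vm/61.6) = 10^(40.0/61.6) = 4.4602
So 4.4602·(Kᵢ + α·Naᵢ) = Kₒ + α·Naₒ → α = (4.4602·144.0 − 8.62) / (141.0 − 4.4602·6.36)
α = (642.3 − 8.62) / (141.0 − 28.37) = 633.6/112.6 = 5.626

5.6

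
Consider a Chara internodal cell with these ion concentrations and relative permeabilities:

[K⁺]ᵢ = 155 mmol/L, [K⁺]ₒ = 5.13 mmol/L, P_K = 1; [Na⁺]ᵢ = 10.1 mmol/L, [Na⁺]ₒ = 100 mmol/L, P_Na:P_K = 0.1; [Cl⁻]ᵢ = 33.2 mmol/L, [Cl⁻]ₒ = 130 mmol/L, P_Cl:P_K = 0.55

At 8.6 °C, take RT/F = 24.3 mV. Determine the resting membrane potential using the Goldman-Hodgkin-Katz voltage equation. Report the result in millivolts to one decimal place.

Vm = 24.3 · ln[(Σ P·[cation]ₒ + Σ P·[anion]ᵢ) / (Σ P·[cation]ᵢ + Σ P·[anion]ₒ)]
Numerator = 1×5.13 + 0.1×100 + 0.55×33.2 = 33.39
Denominator = 1×155 + 0.1×10.1 + 0.55×130 = 227.5
Vm = 24.3 · ln(0.14676) = 24.3 × (-1.9189) = -46.63 mV

-46.6 mV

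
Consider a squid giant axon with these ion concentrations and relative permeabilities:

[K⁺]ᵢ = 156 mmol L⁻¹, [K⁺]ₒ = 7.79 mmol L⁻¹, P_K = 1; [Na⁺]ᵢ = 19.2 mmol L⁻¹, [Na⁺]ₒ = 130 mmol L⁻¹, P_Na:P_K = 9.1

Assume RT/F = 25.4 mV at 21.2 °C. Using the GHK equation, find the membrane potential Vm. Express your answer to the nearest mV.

Vm = 25.4 · ln[(Σ P·[cation]ₒ + Σ P·[anion]ᵢ) / (Σ P·[cation]ᵢ + Σ P·[anion]ₒ)]
Numerator = 1×7.79 + 9.1×130 = 1191
Denominator = 1×156 + 9.1×19.2 = 330.7
Vm = 25.4 · ln(3.6006) = 25.4 × (1.2811) = 32.54 mV

33 mV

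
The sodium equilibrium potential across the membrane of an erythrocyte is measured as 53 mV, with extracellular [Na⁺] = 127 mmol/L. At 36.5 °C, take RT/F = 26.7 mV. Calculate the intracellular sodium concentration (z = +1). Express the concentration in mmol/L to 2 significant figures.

17 mmol/L

Nernst: E = (26.7/1) · ln([out]/[in]), so ln([out]/[in]) = 53.0 × 1 / 26.7 = 1.9850.
[out]/[in] = e^(1.9850) = 7.279.
[in] = 127 / 7.279 = 17.45 mmol/L.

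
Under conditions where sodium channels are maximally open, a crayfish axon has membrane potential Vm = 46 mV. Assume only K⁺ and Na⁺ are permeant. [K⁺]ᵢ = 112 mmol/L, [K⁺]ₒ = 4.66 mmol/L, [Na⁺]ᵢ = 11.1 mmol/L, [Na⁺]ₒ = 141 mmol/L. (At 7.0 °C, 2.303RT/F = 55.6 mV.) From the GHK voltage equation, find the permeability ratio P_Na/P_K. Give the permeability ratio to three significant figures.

11.3

Let α = P_Na/P_K. GHK: Vm = 55.6·log₁₀[(Kₒ + α·Naₒ)/(Kᵢ + α·Naᵢ)].
10^(Vm/55.6) = 10^(46.0/55.6) = 6.7195
So 6.7195·(Kᵢ + α·Naᵢ) = Kₒ + α·Naₒ → α = (6.7195·112.0 − 4.66) / (141.0 − 6.7195·11.1)
α = (752.6 − 4.66) / (141.0 − 74.59) = 747.9/66.41 = 11.26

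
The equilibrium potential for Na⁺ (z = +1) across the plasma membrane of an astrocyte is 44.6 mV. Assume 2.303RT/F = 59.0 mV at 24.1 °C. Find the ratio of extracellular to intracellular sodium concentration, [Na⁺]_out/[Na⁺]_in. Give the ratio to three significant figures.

log₁₀([out]/[in]) = E·z/(59.0) = 44.6 × 1 / 59.0 = 0.7559
[out]/[in] = 10^(0.7559) = 5.701

5.70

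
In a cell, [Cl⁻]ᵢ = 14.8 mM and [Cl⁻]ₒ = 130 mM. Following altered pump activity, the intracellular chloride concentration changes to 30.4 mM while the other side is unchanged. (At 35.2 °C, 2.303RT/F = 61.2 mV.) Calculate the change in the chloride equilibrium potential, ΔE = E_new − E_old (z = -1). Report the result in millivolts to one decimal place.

E_old = (61.2/-1)·log₁₀(130/14.8) = -57.75 mV
E_new = (61.2/-1)·log₁₀(130/30.4) = -38.62 mV
ΔE = -38.62 − (-57.75) = 19.13 mV

19.1 mV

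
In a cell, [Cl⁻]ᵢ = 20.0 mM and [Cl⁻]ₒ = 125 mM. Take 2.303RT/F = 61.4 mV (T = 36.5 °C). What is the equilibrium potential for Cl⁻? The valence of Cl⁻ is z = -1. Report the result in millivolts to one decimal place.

E = (61.4/z) · log₁₀([Cl⁻]_out/[Cl⁻]_in) with z = -1.
For an anion, dividing by z = -1 reverses the sign.
= (61.4/-1) · log₁₀(125/20.0) = -61.40 · log₁₀(6.25)
= -61.40 · (0.7959) = -48.87 mV

-48.9 mV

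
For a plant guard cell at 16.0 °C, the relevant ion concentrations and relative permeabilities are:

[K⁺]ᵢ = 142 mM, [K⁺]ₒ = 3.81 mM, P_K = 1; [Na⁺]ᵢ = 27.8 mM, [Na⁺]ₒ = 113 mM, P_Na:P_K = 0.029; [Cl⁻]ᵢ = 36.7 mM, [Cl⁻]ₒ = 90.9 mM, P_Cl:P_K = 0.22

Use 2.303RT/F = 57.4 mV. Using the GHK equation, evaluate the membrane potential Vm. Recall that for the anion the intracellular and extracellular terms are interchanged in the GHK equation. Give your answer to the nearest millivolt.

-59 mV

Vm = 57.4 · log₁₀[(Σ P·[cation]ₒ + Σ P·[anion]ᵢ) / (Σ P·[cation]ᵢ + Σ P·[anion]ₒ)]
Numerator = 1×3.81 + 0.029×113 + 0.22×36.7 = 15.16
Denominator = 1×142 + 0.029×27.8 + 0.22×90.9 = 162.8
Vm = 57.4 · log₁₀(0.093124) = 57.4 × (-1.0309) = -59.18 mV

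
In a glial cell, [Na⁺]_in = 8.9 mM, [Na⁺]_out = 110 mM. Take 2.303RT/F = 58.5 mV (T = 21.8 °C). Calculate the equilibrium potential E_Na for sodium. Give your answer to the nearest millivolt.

64 mV

E = (58.5/z) · log₁₀([Na⁺]_out/[Na⁺]_in) with z = +1.
= (58.5/1) · log₁₀(110/8.9) = 58.50 · log₁₀(12.36)
= 58.50 · (1.0920) = 63.88 mV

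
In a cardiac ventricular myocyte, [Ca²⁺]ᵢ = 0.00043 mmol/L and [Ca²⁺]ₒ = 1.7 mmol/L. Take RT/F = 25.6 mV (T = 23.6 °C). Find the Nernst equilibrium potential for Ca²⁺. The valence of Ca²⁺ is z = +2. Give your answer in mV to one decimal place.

106.0 mV

E = (25.6/z) · ln([Ca²⁺]_out/[Ca²⁺]_in) with z = +2.
= (25.6/2) · ln(1.7/0.00043) = 12.80 · ln(3953)
= 12.80 · (8.2824) = 106.01 mV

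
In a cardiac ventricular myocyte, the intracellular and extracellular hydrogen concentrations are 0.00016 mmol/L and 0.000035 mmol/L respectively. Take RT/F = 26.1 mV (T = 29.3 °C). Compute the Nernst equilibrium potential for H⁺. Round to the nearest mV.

E = (26.1/z) · ln([H⁺]_out/[H⁺]_in) with z = +1.
= (26.1/1) · ln(0.000035/0.00016) = 26.10 · ln(0.2187)
= 26.10 · (-1.5198) = -39.67 mV

-40 mV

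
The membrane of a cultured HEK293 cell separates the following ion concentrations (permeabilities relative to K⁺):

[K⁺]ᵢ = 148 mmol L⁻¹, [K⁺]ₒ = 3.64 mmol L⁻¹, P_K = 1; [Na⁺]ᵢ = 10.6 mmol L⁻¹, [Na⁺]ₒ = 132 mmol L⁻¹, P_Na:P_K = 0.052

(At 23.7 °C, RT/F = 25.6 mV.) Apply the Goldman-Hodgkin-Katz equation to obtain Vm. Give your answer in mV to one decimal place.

Vm = 25.6 · ln[(Σ P·[cation]ₒ + Σ P·[anion]ᵢ) / (Σ P·[cation]ᵢ + Σ P·[anion]ₒ)]
Numerator = 1×3.64 + 0.052×132 = 10.5
Denominator = 1×148 + 0.052×10.6 = 148.6
Vm = 25.6 · ln(0.07071) = 25.6 × (-2.6492) = -67.82 mV

-67.8 mV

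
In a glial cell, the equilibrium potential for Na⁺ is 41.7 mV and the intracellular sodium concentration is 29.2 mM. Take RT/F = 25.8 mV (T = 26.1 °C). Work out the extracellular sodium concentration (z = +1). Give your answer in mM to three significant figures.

Nernst: E = (25.8/1) · ln([out]/[in]), so ln([out]/[in]) = 41.7 × 1 / 25.8 = 1.6163.
[out]/[in] = e^(1.6163) = 5.034.
[out] = 5.034 × 29.2 = 147 mM.

147 mM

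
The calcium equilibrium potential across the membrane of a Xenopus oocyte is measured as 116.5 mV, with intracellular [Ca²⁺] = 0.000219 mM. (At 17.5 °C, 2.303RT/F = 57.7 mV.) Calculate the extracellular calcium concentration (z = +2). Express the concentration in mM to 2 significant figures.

2.4 mM

Nernst: E = (57.7/2) · log₁₀([out]/[in]), so log₁₀([out]/[in]) = 116.5 × 2 / 57.7 = 4.0381.
[out]/[in] = 10^(4.0381) = 1.092e+04.
[out] = 1.092e+04 × 0.000219 = 2.391 mM.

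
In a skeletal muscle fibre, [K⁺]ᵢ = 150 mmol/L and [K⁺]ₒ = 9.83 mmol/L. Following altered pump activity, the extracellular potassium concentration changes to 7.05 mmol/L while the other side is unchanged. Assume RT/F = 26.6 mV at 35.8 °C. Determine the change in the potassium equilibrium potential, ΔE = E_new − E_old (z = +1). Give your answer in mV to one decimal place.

E_old = (26.6/1)·ln(9.83/150) = -72.49 mV
E_new = (26.6/1)·ln(7.05/150) = -81.33 mV
ΔE = -81.33 − (-72.49) = -8.84 mV

-8.8 mV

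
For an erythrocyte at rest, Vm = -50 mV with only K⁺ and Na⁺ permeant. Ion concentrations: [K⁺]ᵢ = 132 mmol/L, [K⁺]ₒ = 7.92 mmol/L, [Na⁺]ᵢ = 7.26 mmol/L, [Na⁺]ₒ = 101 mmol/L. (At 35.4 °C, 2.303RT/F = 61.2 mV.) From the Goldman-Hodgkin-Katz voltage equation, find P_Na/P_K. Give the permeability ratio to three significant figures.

0.122

Let α = P_Na/P_K. GHK: Vm = 61.2·log₁₀[(Kₒ + α·Naₒ)/(Kᵢ + α·Naᵢ)].
10^(Vm/61.2) = 10^(-50.0/61.2) = 0.15241
So 0.15241·(Kᵢ + α·Naᵢ) = Kₒ + α·Naₒ → α = (0.15241·132.0 − 7.92) / (101.0 − 0.15241·7.26)
α = (20.12 − 7.92) / (101.0 − 1.106) = 12.2/99.89 = 0.1221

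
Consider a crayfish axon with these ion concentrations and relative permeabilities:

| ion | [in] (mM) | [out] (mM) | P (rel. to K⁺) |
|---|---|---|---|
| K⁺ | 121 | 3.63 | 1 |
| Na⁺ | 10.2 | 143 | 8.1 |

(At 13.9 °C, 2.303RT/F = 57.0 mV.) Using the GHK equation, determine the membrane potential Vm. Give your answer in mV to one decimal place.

Vm = 57.0 · log₁₀[(Σ P·[cation]ₒ + Σ P·[anion]ᵢ) / (Σ P·[cation]ᵢ + Σ P·[anion]ₒ)]
Numerator = 1×3.63 + 8.1×143 = 1162
Denominator = 1×121 + 8.1×10.2 = 203.6
Vm = 57.0 · log₁₀(5.7064) = 57.0 × (0.7564) = 43.11 mV

43.1 mV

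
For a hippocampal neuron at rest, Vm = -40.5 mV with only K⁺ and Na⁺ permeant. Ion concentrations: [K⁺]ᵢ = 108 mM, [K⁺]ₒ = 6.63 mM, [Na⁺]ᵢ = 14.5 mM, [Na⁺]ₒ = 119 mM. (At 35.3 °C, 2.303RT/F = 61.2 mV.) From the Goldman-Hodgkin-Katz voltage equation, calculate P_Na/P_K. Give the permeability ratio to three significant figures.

0.146

Let α = P_Na/P_K. GHK: Vm = 61.2·log₁₀[(Kₒ + α·Naₒ)/(Kᵢ + α·Naᵢ)].
10^(Vm/61.2) = 10^(-40.5/61.2) = 0.21789
So 0.21789·(Kᵢ + α·Naᵢ) = Kₒ + α·Naₒ → α = (0.21789·108.0 − 6.63) / (119.0 − 0.21789·14.5)
α = (23.53 − 6.63) / (119.0 − 3.159) = 16.9/115.8 = 0.1459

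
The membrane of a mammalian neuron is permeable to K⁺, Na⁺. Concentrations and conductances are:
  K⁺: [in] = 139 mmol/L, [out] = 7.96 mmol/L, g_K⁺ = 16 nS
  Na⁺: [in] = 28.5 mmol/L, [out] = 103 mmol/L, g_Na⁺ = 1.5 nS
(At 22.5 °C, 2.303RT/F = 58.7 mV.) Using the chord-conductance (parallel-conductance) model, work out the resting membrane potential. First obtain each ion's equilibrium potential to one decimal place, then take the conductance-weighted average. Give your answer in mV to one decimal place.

-63.8 mV

E_K⁺ = (58.7/1)·log₁₀(7.96/139) = -72.9 mV
E_Na⁺ = (58.7/1)·log₁₀(103/28.5) = 32.8 mV
Vm = (Σ gᵢEᵢ)/(Σ gᵢ) = (16·-72.9 + 1.5·32.8) / (16 + 1.5)
= -1117.20 / 17.5 = -63.84 mV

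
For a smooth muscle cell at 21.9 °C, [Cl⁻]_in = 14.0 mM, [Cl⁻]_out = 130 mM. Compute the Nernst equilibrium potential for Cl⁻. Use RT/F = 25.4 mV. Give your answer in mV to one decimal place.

E = (25.4/z) · ln([Cl⁻]_out/[Cl⁻]_in) with z = -1.
For an anion, dividing by z = -1 reverses the sign.
= (25.4/-1) · ln(130/14.0) = -25.40 · ln(9.286)
= -25.40 · (2.2285) = -56.60 mV

-56.6 mV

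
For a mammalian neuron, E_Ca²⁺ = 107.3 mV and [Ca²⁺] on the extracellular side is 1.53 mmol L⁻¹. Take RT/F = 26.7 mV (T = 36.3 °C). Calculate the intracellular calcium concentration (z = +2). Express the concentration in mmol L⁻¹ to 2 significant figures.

0.00049 mmol L⁻¹

Nernst: E = (26.7/2) · ln([out]/[in]), so ln([out]/[in]) = 107.3 × 2 / 26.7 = 8.0375.
[out]/[in] = e^(8.0375) = 3095.
[in] = 1.53 / 3095 = 0.0004944 mmol L⁻¹.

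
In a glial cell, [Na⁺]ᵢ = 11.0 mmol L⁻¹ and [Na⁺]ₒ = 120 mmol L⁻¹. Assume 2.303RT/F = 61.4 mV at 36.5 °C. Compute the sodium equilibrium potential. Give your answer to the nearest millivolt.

64 mV

E = (61.4/z) · log₁₀([Na⁺]_out/[Na⁺]_in) with z = +1.
= (61.4/1) · log₁₀(120/11.0) = 61.40 · log₁₀(10.91)
= 61.40 · (1.0378) = 63.72 mV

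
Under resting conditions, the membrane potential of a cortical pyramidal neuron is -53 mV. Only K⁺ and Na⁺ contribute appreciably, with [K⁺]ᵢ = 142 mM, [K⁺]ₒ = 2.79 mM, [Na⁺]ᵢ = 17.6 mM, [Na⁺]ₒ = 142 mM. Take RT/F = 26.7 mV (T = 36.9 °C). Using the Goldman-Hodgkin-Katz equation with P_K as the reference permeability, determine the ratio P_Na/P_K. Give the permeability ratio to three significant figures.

0.120

Let α = P_Na/P_K. GHK: Vm = 26.7·ln[(Kₒ + α·Naₒ)/(Kᵢ + α·Naᵢ)].
e^(Vm/26.7) = e^(-53.0/26.7) = 0.13738
So 0.13738·(Kᵢ + α·Naᵢ) = Kₒ + α·Naₒ → α = (0.13738·142.0 − 2.79) / (142.0 − 0.13738·17.6)
α = (19.51 − 2.79) / (142.0 − 2.418) = 16.72/139.6 = 0.1198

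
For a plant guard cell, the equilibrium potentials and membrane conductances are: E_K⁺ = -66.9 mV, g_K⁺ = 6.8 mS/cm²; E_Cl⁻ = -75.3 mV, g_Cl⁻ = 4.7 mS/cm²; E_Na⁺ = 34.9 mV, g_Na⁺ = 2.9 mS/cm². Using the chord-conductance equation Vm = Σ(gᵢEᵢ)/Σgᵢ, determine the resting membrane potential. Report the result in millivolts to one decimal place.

Σ gᵢEᵢ = 6.8·(-66.9) + 4.7·(-75.3) + 2.9·(34.9) = -707.62
Σ gᵢ = 6.8 + 4.7 + 2.9 = 14.4
Vm = -707.62 / 14.4 = -49.14 mV

-49.1 mV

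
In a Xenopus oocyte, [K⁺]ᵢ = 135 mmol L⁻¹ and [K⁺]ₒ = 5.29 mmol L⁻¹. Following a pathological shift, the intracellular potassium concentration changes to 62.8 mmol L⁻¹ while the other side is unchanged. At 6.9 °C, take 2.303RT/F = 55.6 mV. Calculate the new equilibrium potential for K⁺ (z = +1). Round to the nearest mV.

-60 mV

After the shift: [K⁺]_out = 5.29, [K⁺]_in = 62.8 mmol L⁻¹.
E_new = (55.6/1)·log₁₀(5.29/62.8) = 55.60 · (-1.0745) = -59.74 mV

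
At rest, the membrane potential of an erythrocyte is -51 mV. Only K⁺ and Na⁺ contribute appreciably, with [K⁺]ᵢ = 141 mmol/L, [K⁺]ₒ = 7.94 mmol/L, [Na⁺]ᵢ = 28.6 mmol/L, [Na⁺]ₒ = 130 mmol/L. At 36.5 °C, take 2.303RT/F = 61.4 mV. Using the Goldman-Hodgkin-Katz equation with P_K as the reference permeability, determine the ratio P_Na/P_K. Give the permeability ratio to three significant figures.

0.102

Let α = P_Na/P_K. GHK: Vm = 61.4·log₁₀[(Kₒ + α·Naₒ)/(Kᵢ + α·Naᵢ)].
10^(Vm/61.4) = 10^(-51.0/61.4) = 0.1477
So 0.1477·(Kᵢ + α·Naᵢ) = Kₒ + α·Naₒ → α = (0.1477·141.0 − 7.94) / (130.0 − 0.1477·28.6)
α = (20.83 − 7.94) / (130.0 − 4.224) = 12.89/125.8 = 0.1025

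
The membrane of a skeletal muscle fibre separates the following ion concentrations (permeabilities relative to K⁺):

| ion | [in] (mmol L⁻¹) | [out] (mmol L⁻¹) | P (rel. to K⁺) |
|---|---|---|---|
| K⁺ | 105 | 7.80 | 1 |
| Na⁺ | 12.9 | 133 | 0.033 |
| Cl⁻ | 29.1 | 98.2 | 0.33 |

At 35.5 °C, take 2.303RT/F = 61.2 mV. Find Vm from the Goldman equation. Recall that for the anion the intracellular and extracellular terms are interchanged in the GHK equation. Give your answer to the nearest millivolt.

-49 mV

Vm = 61.2 · log₁₀[(Σ P·[cation]ₒ + Σ P·[anion]ᵢ) / (Σ P·[cation]ᵢ + Σ P·[anion]ₒ)]
Numerator = 1×7.80 + 0.033×133 + 0.33×29.1 = 21.79
Denominator = 1×105 + 0.033×12.9 + 0.33×98.2 = 137.8
Vm = 61.2 · log₁₀(0.15811) = 61.2 × (-0.8011) = -49.02 mV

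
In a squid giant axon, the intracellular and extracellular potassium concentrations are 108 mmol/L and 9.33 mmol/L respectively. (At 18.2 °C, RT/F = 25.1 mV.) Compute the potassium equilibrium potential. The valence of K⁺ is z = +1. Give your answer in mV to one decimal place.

E = (25.1/z) · ln([K⁺]_out/[K⁺]_in) with z = +1.
= (25.1/1) · ln(9.33/108) = 25.10 · ln(0.08639)
= 25.10 · (-2.4489) = -61.47 mV

-61.5 mV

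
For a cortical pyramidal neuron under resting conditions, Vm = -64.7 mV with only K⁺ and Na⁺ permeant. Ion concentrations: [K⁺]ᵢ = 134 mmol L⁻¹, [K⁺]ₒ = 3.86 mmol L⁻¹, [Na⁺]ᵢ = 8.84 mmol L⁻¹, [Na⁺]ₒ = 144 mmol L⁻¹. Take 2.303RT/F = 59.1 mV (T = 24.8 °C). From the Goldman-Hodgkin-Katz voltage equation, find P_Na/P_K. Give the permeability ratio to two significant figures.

Let α = P_Na/P_K. GHK: Vm = 59.1·log₁₀[(Kₒ + α·Naₒ)/(Kᵢ + α·Naᵢ)].
10^(Vm/59.1) = 10^(-64.7/59.1) = 0.080398
So 0.080398·(Kᵢ + α·Naᵢ) = Kₒ + α·Naₒ → α = (0.080398·134.0 − 3.86) / (144.0 − 0.080398·8.84)
α = (10.77 − 3.86) / (144.0 − 0.7107) = 6.913/143.3 = 0.04825

0.048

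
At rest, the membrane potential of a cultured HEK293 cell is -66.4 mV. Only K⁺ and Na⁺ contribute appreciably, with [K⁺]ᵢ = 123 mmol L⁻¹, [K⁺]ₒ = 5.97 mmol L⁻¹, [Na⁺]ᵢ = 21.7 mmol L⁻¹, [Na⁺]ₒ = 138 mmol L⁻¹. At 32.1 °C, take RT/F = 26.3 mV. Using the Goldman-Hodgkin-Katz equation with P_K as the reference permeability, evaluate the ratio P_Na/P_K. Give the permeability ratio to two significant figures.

0.028

Let α = P_Na/P_K. GHK: Vm = 26.3·ln[(Kₒ + α·Naₒ)/(Kᵢ + α·Naᵢ)].
e^(Vm/26.3) = e^(-66.4/26.3) = 0.080081
So 0.080081·(Kᵢ + α·Naᵢ) = Kₒ + α·Naₒ → α = (0.080081·123.0 − 5.97) / (138.0 − 0.080081·21.7)
α = (9.85 − 5.97) / (138.0 − 1.738) = 3.88/136.3 = 0.02847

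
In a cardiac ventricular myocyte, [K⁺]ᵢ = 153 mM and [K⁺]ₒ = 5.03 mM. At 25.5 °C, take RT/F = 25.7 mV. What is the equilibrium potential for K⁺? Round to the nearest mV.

-88 mV

E = (25.7/z) · ln([K⁺]_out/[K⁺]_in) with z = +1.
= (25.7/1) · ln(5.03/153) = 25.70 · ln(0.03288)
= 25.70 · (-3.4150) = -87.77 mV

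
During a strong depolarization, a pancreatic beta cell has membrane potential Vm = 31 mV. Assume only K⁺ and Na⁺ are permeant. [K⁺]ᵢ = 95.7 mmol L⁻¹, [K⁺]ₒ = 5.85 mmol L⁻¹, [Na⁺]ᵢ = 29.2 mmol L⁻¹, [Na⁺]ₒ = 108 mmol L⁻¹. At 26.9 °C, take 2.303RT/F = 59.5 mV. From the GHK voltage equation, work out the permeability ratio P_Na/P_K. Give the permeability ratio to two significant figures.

28

Let α = P_Na/P_K. GHK: Vm = 59.5·log₁₀[(Kₒ + α·Naₒ)/(Kᵢ + α·Naᵢ)].
10^(Vm/59.5) = 10^(31.0/59.5) = 3.319
So 3.319·(Kᵢ + α·Naᵢ) = Kₒ + α·Naₒ → α = (3.319·95.7 − 5.85) / (108.0 − 3.319·29.2)
α = (317.6 − 5.85) / (108.0 − 96.92) = 311.8/11.08 = 28.13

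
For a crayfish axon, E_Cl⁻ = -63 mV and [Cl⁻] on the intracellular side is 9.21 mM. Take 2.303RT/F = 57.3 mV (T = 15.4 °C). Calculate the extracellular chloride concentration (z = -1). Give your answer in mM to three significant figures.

Nernst: E = (57.3/-1) · log₁₀([out]/[in]), so log₁₀([out]/[in]) = -63.0 × -1 / 57.3 = 1.0995.
[out]/[in] = 10^(1.0995) = 12.57.
[out] = 12.57 × 9.21 = 115.8 mM.

116 mM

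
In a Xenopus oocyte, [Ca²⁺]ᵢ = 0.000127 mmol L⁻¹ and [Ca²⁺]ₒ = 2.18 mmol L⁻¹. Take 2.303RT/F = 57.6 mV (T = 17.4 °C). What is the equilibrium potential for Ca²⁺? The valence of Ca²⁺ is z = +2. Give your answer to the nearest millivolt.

E = (57.6/z) · log₁₀([Ca²⁺]_out/[Ca²⁺]_in) with z = +2.
= (57.6/2) · log₁₀(2.18/0.000127) = 28.80 · log₁₀(1.717e+04)
= 28.80 · (4.2347) = 121.96 mV

122 mV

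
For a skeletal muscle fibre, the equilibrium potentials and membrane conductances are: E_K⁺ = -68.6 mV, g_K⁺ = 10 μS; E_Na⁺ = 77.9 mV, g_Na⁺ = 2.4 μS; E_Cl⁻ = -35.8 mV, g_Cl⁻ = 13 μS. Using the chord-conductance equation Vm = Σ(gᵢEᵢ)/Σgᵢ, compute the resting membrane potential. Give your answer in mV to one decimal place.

Σ gᵢEᵢ = 10·(-68.6) + 2.4·(77.9) + 13·(-35.8) = -964.44
Σ gᵢ = 10 + 2.4 + 13 = 25.4
Vm = -964.44 / 25.4 = -37.97 mV

-38.0 mV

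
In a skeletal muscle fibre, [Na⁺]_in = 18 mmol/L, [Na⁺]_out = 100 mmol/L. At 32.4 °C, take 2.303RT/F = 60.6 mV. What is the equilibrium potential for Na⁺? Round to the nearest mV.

45 mV

E = (60.6/z) · log₁₀([Na⁺]_out/[Na⁺]_in) with z = +1.
= (60.6/1) · log₁₀(100/18) = 60.60 · log₁₀(5.556)
= 60.60 · (0.7447) = 45.13 mV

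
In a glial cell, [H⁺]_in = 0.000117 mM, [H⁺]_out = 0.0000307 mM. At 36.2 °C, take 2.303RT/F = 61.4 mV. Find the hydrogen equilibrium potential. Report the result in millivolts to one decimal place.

E = (61.4/z) · log₁₀([H⁺]_out/[H⁺]_in) with z = +1.
= (61.4/1) · log₁₀(0.0000307/0.000117) = 61.40 · log₁₀(0.2624)
= 61.40 · (-0.5810) = -35.68 mV

-35.7 mV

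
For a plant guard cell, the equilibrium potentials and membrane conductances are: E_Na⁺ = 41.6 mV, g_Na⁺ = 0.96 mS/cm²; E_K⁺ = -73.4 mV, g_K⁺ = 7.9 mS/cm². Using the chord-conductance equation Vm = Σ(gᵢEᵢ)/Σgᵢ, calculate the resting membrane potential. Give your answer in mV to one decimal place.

Σ gᵢEᵢ = 0.96·(41.6) + 7.9·(-73.4) = -539.92
Σ gᵢ = 0.96 + 7.9 = 8.86
Vm = -539.92 / 8.86 = -60.94 mV

-60.9 mV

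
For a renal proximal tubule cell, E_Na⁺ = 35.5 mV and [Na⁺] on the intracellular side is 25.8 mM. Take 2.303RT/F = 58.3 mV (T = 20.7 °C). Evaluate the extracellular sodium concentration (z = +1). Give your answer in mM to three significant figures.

Nernst: E = (58.3/1) · log₁₀([out]/[in]), so log₁₀([out]/[in]) = 35.5 × 1 / 58.3 = 0.6089.
[out]/[in] = 10^(0.6089) = 4.064.
[out] = 4.064 × 25.8 = 104.8 mM.

105 mM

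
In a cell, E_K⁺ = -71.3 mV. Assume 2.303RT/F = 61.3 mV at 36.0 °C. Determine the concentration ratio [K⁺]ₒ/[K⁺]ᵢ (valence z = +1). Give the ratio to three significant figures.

log₁₀([out]/[in]) = E·z/(61.3) = -71.3 × 1 / 61.3 = -1.1631
[out]/[in] = 10^(-1.1631) = 0.06869

0.0687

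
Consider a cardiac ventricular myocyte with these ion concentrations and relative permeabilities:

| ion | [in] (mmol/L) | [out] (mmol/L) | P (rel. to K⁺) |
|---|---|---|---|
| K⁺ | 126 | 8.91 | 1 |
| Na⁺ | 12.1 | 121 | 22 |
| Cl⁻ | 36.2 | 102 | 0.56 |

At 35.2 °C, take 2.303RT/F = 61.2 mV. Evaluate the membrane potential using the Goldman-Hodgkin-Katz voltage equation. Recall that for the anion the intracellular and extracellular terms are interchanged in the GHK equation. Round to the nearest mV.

48 mV

Vm = 61.2 · log₁₀[(Σ P·[cation]ₒ + Σ P·[anion]ᵢ) / (Σ P·[cation]ᵢ + Σ P·[anion]ₒ)]
Numerator = 1×8.91 + 22×121 + 0.56×36.2 = 2691
Denominator = 1×126 + 22×12.1 + 0.56×102 = 449.3
Vm = 61.2 · log₁₀(5.9895) = 61.2 × (0.7774) = 47.58 mV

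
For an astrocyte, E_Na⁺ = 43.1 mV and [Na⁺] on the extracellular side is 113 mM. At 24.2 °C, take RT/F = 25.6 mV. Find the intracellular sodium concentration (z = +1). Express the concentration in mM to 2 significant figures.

21 mM

Nernst: E = (25.6/1) · ln([out]/[in]), so ln([out]/[in]) = 43.1 × 1 / 25.6 = 1.6836.
[out]/[in] = e^(1.6836) = 5.385.
[in] = 113 / 5.385 = 20.98 mM.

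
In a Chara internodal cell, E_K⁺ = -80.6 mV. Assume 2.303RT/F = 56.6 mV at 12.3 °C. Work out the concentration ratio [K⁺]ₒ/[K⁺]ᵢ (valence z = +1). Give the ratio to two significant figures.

log₁₀([out]/[in]) = E·z/(56.6) = -80.6 × 1 / 56.6 = -1.4240
[out]/[in] = 10^(-1.4240) = 0.03767

0.038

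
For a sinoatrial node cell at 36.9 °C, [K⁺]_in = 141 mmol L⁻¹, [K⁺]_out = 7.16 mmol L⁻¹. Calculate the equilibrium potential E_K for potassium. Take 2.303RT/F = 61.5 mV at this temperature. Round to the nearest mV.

E = (61.5/z) · log₁₀([K⁺]_out/[K⁺]_in) with z = +1.
= (61.5/1) · log₁₀(7.16/141) = 61.50 · log₁₀(0.05078)
= 61.50 · (-1.2943) = -79.60 mV

-80 mV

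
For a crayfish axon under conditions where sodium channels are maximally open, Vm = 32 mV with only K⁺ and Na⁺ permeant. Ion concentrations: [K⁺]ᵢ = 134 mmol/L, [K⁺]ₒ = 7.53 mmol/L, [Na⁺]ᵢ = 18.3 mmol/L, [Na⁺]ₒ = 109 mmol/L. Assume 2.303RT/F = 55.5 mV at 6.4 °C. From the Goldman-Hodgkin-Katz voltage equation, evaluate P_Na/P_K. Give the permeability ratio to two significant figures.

Let α = P_Na/P_K. GHK: Vm = 55.5·log₁₀[(Kₒ + α·Naₒ)/(Kᵢ + α·Naᵢ)].
10^(Vm/55.5) = 10^(32.0/55.5) = 3.772
So 3.772·(Kᵢ + α·Naᵢ) = Kₒ + α·Naₒ → α = (3.772·134.0 − 7.53) / (109.0 − 3.772·18.3)
α = (505.5 − 7.53) / (109.0 − 69.03) = 497.9/39.97 = 12.46

12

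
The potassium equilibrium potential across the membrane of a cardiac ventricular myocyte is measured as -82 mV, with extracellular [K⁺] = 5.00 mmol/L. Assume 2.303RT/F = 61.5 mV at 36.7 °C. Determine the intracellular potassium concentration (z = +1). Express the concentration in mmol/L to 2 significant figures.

Nernst: E = (61.5/1) · log₁₀([out]/[in]), so log₁₀([out]/[in]) = -82.0 × 1 / 61.5 = -1.3333.
[out]/[in] = 10^(-1.3333) = 0.04642.
[in] = 5.00 / 0.04642 = 107.7 mmol/L.

110 mmol/L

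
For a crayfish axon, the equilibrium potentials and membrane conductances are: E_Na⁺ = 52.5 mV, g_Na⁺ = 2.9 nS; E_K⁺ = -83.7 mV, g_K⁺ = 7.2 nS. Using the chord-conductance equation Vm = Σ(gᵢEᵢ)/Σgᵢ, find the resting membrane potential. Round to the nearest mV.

-45 mV

Σ gᵢEᵢ = 2.9·(52.5) + 7.2·(-83.7) = -450.39
Σ gᵢ = 2.9 + 7.2 = 10.1
Vm = -450.39 / 10.1 = -44.59 mV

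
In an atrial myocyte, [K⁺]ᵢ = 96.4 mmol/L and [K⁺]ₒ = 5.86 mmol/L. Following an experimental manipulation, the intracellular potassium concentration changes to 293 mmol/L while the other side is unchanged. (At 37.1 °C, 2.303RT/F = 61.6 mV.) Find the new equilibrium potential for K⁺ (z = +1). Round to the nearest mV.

-105 mV

After the shift: [K⁺]_out = 5.86, [K⁺]_in = 293 mmol/L.
E_new = (61.6/1)·log₁₀(5.86/293) = 61.60 · (-1.6990) = -104.66 mV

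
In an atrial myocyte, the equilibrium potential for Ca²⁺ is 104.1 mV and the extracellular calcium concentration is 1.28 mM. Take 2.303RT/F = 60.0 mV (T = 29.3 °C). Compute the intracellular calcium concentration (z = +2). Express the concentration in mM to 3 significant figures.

0.000434 mM

Nernst: E = (60.0/2) · log₁₀([out]/[in]), so log₁₀([out]/[in]) = 104.1 × 2 / 60.0 = 3.4700.
[out]/[in] = 10^(3.4700) = 2951.
[in] = 1.28 / 2951 = 0.0004337 mM.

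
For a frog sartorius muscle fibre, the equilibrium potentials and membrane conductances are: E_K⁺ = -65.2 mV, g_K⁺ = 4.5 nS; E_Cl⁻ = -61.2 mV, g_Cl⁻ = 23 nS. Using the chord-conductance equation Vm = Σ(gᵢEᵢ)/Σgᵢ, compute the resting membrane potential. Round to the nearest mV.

Σ gᵢEᵢ = 4.5·(-65.2) + 23·(-61.2) = -1701.00
Σ gᵢ = 4.5 + 23 = 27.5
Vm = -1701.00 / 27.5 = -61.85 mV

-62 mV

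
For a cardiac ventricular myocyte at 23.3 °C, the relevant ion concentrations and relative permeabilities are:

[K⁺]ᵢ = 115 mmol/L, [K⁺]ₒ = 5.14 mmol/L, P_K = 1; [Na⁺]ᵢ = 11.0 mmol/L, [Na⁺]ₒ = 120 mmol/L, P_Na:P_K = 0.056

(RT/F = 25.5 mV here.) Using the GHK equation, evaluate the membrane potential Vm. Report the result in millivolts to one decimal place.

Vm = 25.5 · ln[(Σ P·[cation]ₒ + Σ P·[anion]ᵢ) / (Σ P·[cation]ᵢ + Σ P·[anion]ₒ)]
Numerator = 1×5.14 + 0.056×120 = 11.86
Denominator = 1×115 + 0.056×11.0 = 115.6
Vm = 25.5 · ln(0.10258) = 25.5 × (-2.2771) = -58.07 mV

-58.1 mV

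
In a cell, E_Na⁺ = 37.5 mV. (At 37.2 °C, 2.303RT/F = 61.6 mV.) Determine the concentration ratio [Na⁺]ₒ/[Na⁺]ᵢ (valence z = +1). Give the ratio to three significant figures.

4.06

log₁₀([out]/[in]) = E·z/(61.6) = 37.5 × 1 / 61.6 = 0.6088
[out]/[in] = 10^(0.6088) = 4.062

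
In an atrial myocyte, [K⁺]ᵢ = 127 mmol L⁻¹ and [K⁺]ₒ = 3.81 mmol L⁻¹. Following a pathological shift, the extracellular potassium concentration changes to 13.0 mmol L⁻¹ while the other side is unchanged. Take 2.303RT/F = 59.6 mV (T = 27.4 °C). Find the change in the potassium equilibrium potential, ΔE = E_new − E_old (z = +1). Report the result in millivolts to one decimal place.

31.8 mV

E_old = (59.6/1)·log₁₀(3.81/127) = -90.76 mV
E_new = (59.6/1)·log₁₀(13.0/127) = -59.00 mV
ΔE = -59.00 − (-90.76) = 31.77 mV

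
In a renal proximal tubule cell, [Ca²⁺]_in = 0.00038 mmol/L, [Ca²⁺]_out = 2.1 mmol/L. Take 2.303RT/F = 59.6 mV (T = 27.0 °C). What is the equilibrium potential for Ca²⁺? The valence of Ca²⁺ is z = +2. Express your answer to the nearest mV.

E = (59.6/z) · log₁₀([Ca²⁺]_out/[Ca²⁺]_in) with z = +2.
= (59.6/2) · log₁₀(2.1/0.00038) = 29.80 · log₁₀(5526)
= 29.80 · (3.7424) = 111.52 mV

112 mV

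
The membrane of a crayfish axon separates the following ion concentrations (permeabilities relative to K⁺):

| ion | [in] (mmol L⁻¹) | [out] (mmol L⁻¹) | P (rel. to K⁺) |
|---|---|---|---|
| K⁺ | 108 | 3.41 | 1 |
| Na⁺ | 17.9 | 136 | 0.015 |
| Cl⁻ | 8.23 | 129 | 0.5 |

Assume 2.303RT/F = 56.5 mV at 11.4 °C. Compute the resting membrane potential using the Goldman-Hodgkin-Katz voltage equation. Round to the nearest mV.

-71 mV

Vm = 56.5 · log₁₀[(Σ P·[cation]ₒ + Σ P·[anion]ᵢ) / (Σ P·[cation]ᵢ + Σ P·[anion]ₒ)]
Numerator = 1×3.41 + 0.015×136 + 0.5×8.23 = 9.565
Denominator = 1×108 + 0.015×17.9 + 0.5×129 = 172.8
Vm = 56.5 · log₁₀(0.055363) = 56.5 × (-1.2568) = -71.01 mV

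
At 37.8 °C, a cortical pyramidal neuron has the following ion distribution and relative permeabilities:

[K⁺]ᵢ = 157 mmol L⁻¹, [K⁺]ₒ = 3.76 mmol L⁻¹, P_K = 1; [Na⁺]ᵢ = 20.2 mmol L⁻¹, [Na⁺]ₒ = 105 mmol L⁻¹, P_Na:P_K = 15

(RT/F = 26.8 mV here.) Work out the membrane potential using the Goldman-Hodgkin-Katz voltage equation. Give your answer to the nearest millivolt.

33 mV

Vm = 26.8 · ln[(Σ P·[cation]ₒ + Σ P·[anion]ᵢ) / (Σ P·[cation]ᵢ + Σ P·[anion]ₒ)]
Numerator = 1×3.76 + 15×105 = 1579
Denominator = 1×157 + 15×20.2 = 460
Vm = 26.8 · ln(3.4321) = 26.8 × (1.2332) = 33.05 mV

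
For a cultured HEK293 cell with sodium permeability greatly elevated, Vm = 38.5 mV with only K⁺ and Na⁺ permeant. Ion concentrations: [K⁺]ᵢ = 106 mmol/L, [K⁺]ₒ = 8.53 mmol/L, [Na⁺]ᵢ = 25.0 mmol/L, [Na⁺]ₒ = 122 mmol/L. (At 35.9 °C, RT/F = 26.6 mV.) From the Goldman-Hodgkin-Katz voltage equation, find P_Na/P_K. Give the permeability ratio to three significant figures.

Let α = P_Na/P_K. GHK: Vm = 26.6·ln[(Kₒ + α·Naₒ)/(Kᵢ + α·Naᵢ)].
e^(Vm/26.6) = e^(38.5/26.6) = 4.2519
So 4.2519·(Kᵢ + α·Naᵢ) = Kₒ + α·Naₒ → α = (4.2519·106.0 − 8.53) / (122.0 − 4.2519·25.0)
α = (450.7 − 8.53) / (122.0 − 106.3) = 442.2/15.7 = 28.16

28.2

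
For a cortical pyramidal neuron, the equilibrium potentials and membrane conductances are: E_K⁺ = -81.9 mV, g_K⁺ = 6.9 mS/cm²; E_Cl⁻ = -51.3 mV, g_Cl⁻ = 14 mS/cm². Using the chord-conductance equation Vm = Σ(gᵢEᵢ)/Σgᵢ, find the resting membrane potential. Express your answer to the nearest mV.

-61 mV

Σ gᵢEᵢ = 6.9·(-81.9) + 14·(-51.3) = -1283.31
Σ gᵢ = 6.9 + 14 = 20.9
Vm = -1283.31 / 20.9 = -61.40 mV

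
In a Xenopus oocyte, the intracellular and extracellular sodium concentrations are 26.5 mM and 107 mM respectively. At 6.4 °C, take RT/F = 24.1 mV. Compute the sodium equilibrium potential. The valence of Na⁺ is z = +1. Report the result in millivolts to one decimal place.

E = (24.1/z) · ln([Na⁺]_out/[Na⁺]_in) with z = +1.
= (24.1/1) · ln(107/26.5) = 24.10 · ln(4.038)
= 24.10 · (1.3957) = 33.64 mV

33.6 mV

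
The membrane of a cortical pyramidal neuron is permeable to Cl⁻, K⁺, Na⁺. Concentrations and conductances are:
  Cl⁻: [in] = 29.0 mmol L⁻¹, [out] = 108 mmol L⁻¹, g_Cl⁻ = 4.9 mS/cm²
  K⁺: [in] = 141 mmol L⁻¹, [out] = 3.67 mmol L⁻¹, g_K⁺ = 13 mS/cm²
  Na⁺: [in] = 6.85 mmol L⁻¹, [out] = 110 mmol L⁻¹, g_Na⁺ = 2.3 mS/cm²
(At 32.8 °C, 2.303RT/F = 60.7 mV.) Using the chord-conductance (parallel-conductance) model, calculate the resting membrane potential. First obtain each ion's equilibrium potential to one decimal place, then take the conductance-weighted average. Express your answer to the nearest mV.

E_Cl⁻ = (60.7/-1)·log₁₀(108/29.0) = -34.7 mV
E_K⁺ = (60.7/1)·log₁₀(3.67/141) = -96.2 mV
E_Na⁺ = (60.7/1)·log₁₀(110/6.85) = 73.2 mV
Vm = (Σ gᵢEᵢ)/(Σ gᵢ) = (4.9·-34.7 + 13·-96.2 + 2.3·73.2) / (4.9 + 13 + 2.3)
= -1252.27 / 20.2 = -61.99 mV

-62 mV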